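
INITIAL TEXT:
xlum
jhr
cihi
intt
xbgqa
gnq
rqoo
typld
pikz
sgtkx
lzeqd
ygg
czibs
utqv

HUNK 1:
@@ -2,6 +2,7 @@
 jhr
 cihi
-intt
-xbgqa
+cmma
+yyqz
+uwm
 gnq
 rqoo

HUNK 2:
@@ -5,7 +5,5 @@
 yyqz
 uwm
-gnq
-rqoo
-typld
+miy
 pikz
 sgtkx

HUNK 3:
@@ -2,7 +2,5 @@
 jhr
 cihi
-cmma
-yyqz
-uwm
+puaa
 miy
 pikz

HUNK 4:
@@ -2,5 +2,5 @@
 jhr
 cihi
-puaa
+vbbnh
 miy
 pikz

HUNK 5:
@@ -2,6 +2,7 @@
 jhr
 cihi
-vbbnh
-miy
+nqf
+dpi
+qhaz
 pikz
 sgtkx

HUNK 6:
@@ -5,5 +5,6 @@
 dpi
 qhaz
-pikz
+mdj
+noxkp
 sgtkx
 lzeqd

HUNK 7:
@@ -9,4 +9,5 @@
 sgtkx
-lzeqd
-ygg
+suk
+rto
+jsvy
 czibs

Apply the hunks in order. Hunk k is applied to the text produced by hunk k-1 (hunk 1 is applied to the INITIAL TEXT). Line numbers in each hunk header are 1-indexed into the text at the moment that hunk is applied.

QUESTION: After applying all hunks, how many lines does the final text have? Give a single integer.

Answer: 14

Derivation:
Hunk 1: at line 2 remove [intt,xbgqa] add [cmma,yyqz,uwm] -> 15 lines: xlum jhr cihi cmma yyqz uwm gnq rqoo typld pikz sgtkx lzeqd ygg czibs utqv
Hunk 2: at line 5 remove [gnq,rqoo,typld] add [miy] -> 13 lines: xlum jhr cihi cmma yyqz uwm miy pikz sgtkx lzeqd ygg czibs utqv
Hunk 3: at line 2 remove [cmma,yyqz,uwm] add [puaa] -> 11 lines: xlum jhr cihi puaa miy pikz sgtkx lzeqd ygg czibs utqv
Hunk 4: at line 2 remove [puaa] add [vbbnh] -> 11 lines: xlum jhr cihi vbbnh miy pikz sgtkx lzeqd ygg czibs utqv
Hunk 5: at line 2 remove [vbbnh,miy] add [nqf,dpi,qhaz] -> 12 lines: xlum jhr cihi nqf dpi qhaz pikz sgtkx lzeqd ygg czibs utqv
Hunk 6: at line 5 remove [pikz] add [mdj,noxkp] -> 13 lines: xlum jhr cihi nqf dpi qhaz mdj noxkp sgtkx lzeqd ygg czibs utqv
Hunk 7: at line 9 remove [lzeqd,ygg] add [suk,rto,jsvy] -> 14 lines: xlum jhr cihi nqf dpi qhaz mdj noxkp sgtkx suk rto jsvy czibs utqv
Final line count: 14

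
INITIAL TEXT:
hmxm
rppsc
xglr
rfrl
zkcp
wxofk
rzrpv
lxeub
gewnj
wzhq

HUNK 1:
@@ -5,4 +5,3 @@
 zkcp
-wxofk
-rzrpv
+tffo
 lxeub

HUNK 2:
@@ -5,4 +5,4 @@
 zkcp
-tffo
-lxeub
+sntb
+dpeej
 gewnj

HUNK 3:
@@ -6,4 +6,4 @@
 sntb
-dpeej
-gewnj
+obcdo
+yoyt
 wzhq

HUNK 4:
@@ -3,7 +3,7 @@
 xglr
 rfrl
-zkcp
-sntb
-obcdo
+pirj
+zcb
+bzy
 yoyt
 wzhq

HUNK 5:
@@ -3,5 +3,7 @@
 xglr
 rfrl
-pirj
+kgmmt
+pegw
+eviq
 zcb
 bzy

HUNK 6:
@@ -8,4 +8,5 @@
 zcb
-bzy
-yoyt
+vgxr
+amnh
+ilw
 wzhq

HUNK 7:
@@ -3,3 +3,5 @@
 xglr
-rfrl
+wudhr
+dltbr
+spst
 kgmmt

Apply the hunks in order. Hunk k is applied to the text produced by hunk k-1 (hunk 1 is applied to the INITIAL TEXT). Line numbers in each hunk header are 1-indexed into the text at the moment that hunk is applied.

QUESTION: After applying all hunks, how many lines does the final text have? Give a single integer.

Hunk 1: at line 5 remove [wxofk,rzrpv] add [tffo] -> 9 lines: hmxm rppsc xglr rfrl zkcp tffo lxeub gewnj wzhq
Hunk 2: at line 5 remove [tffo,lxeub] add [sntb,dpeej] -> 9 lines: hmxm rppsc xglr rfrl zkcp sntb dpeej gewnj wzhq
Hunk 3: at line 6 remove [dpeej,gewnj] add [obcdo,yoyt] -> 9 lines: hmxm rppsc xglr rfrl zkcp sntb obcdo yoyt wzhq
Hunk 4: at line 3 remove [zkcp,sntb,obcdo] add [pirj,zcb,bzy] -> 9 lines: hmxm rppsc xglr rfrl pirj zcb bzy yoyt wzhq
Hunk 5: at line 3 remove [pirj] add [kgmmt,pegw,eviq] -> 11 lines: hmxm rppsc xglr rfrl kgmmt pegw eviq zcb bzy yoyt wzhq
Hunk 6: at line 8 remove [bzy,yoyt] add [vgxr,amnh,ilw] -> 12 lines: hmxm rppsc xglr rfrl kgmmt pegw eviq zcb vgxr amnh ilw wzhq
Hunk 7: at line 3 remove [rfrl] add [wudhr,dltbr,spst] -> 14 lines: hmxm rppsc xglr wudhr dltbr spst kgmmt pegw eviq zcb vgxr amnh ilw wzhq
Final line count: 14

Answer: 14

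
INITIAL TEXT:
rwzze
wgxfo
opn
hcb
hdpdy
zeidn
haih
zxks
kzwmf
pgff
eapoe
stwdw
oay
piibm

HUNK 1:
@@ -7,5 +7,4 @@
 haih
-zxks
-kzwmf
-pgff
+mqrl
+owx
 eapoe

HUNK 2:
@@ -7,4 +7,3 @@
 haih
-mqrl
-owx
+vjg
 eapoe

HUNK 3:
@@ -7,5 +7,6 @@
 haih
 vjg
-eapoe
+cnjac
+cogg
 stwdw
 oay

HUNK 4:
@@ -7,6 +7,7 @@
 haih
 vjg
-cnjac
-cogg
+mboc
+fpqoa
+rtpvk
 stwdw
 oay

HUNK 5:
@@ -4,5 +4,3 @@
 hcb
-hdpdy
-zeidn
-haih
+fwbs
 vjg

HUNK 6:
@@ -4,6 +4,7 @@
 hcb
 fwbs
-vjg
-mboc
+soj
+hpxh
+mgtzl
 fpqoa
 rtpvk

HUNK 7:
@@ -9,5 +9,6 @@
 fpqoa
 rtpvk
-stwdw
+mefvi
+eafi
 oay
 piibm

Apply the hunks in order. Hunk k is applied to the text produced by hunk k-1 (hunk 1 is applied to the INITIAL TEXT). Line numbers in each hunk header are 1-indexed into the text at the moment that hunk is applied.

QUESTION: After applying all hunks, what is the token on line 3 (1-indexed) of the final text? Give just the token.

Answer: opn

Derivation:
Hunk 1: at line 7 remove [zxks,kzwmf,pgff] add [mqrl,owx] -> 13 lines: rwzze wgxfo opn hcb hdpdy zeidn haih mqrl owx eapoe stwdw oay piibm
Hunk 2: at line 7 remove [mqrl,owx] add [vjg] -> 12 lines: rwzze wgxfo opn hcb hdpdy zeidn haih vjg eapoe stwdw oay piibm
Hunk 3: at line 7 remove [eapoe] add [cnjac,cogg] -> 13 lines: rwzze wgxfo opn hcb hdpdy zeidn haih vjg cnjac cogg stwdw oay piibm
Hunk 4: at line 7 remove [cnjac,cogg] add [mboc,fpqoa,rtpvk] -> 14 lines: rwzze wgxfo opn hcb hdpdy zeidn haih vjg mboc fpqoa rtpvk stwdw oay piibm
Hunk 5: at line 4 remove [hdpdy,zeidn,haih] add [fwbs] -> 12 lines: rwzze wgxfo opn hcb fwbs vjg mboc fpqoa rtpvk stwdw oay piibm
Hunk 6: at line 4 remove [vjg,mboc] add [soj,hpxh,mgtzl] -> 13 lines: rwzze wgxfo opn hcb fwbs soj hpxh mgtzl fpqoa rtpvk stwdw oay piibm
Hunk 7: at line 9 remove [stwdw] add [mefvi,eafi] -> 14 lines: rwzze wgxfo opn hcb fwbs soj hpxh mgtzl fpqoa rtpvk mefvi eafi oay piibm
Final line 3: opn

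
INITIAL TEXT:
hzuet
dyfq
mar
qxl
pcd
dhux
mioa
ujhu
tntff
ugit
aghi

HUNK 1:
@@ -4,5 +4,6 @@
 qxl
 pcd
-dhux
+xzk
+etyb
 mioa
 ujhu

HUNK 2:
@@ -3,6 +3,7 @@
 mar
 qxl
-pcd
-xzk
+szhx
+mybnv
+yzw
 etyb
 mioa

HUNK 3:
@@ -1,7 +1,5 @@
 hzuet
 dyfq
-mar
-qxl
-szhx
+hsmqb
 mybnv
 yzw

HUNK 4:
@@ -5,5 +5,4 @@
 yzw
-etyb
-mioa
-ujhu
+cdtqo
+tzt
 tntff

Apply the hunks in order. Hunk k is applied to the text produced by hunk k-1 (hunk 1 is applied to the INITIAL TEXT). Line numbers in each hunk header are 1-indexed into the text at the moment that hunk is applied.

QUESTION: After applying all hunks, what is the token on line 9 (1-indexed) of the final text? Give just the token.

Hunk 1: at line 4 remove [dhux] add [xzk,etyb] -> 12 lines: hzuet dyfq mar qxl pcd xzk etyb mioa ujhu tntff ugit aghi
Hunk 2: at line 3 remove [pcd,xzk] add [szhx,mybnv,yzw] -> 13 lines: hzuet dyfq mar qxl szhx mybnv yzw etyb mioa ujhu tntff ugit aghi
Hunk 3: at line 1 remove [mar,qxl,szhx] add [hsmqb] -> 11 lines: hzuet dyfq hsmqb mybnv yzw etyb mioa ujhu tntff ugit aghi
Hunk 4: at line 5 remove [etyb,mioa,ujhu] add [cdtqo,tzt] -> 10 lines: hzuet dyfq hsmqb mybnv yzw cdtqo tzt tntff ugit aghi
Final line 9: ugit

Answer: ugit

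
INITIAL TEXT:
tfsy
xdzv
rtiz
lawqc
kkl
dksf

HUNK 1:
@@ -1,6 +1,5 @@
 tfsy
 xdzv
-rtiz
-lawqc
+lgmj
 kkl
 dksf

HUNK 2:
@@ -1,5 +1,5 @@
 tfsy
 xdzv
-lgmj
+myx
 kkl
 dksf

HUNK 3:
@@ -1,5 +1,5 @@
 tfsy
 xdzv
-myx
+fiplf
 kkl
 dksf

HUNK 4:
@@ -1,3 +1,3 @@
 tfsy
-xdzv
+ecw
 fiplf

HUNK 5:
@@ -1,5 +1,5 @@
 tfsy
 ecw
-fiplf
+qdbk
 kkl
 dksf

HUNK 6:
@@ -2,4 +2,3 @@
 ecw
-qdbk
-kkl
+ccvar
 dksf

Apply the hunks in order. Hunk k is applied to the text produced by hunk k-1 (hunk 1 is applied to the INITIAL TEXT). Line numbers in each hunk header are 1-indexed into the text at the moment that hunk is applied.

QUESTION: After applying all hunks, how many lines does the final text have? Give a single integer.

Answer: 4

Derivation:
Hunk 1: at line 1 remove [rtiz,lawqc] add [lgmj] -> 5 lines: tfsy xdzv lgmj kkl dksf
Hunk 2: at line 1 remove [lgmj] add [myx] -> 5 lines: tfsy xdzv myx kkl dksf
Hunk 3: at line 1 remove [myx] add [fiplf] -> 5 lines: tfsy xdzv fiplf kkl dksf
Hunk 4: at line 1 remove [xdzv] add [ecw] -> 5 lines: tfsy ecw fiplf kkl dksf
Hunk 5: at line 1 remove [fiplf] add [qdbk] -> 5 lines: tfsy ecw qdbk kkl dksf
Hunk 6: at line 2 remove [qdbk,kkl] add [ccvar] -> 4 lines: tfsy ecw ccvar dksf
Final line count: 4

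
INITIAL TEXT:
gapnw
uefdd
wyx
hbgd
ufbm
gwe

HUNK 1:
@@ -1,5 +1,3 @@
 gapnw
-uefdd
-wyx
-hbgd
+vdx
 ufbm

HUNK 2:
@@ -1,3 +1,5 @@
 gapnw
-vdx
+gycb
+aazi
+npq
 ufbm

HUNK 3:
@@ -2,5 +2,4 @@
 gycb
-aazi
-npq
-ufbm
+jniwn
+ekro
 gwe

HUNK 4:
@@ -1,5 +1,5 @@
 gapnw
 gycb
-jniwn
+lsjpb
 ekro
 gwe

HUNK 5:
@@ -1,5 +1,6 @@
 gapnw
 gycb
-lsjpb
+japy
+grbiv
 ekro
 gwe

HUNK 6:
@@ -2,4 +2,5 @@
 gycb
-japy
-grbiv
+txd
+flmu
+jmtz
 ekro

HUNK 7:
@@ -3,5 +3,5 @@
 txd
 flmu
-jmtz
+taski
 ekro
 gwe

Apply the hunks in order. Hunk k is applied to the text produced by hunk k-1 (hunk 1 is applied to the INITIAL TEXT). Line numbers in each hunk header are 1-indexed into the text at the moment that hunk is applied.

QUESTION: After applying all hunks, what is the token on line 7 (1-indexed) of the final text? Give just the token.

Hunk 1: at line 1 remove [uefdd,wyx,hbgd] add [vdx] -> 4 lines: gapnw vdx ufbm gwe
Hunk 2: at line 1 remove [vdx] add [gycb,aazi,npq] -> 6 lines: gapnw gycb aazi npq ufbm gwe
Hunk 3: at line 2 remove [aazi,npq,ufbm] add [jniwn,ekro] -> 5 lines: gapnw gycb jniwn ekro gwe
Hunk 4: at line 1 remove [jniwn] add [lsjpb] -> 5 lines: gapnw gycb lsjpb ekro gwe
Hunk 5: at line 1 remove [lsjpb] add [japy,grbiv] -> 6 lines: gapnw gycb japy grbiv ekro gwe
Hunk 6: at line 2 remove [japy,grbiv] add [txd,flmu,jmtz] -> 7 lines: gapnw gycb txd flmu jmtz ekro gwe
Hunk 7: at line 3 remove [jmtz] add [taski] -> 7 lines: gapnw gycb txd flmu taski ekro gwe
Final line 7: gwe

Answer: gwe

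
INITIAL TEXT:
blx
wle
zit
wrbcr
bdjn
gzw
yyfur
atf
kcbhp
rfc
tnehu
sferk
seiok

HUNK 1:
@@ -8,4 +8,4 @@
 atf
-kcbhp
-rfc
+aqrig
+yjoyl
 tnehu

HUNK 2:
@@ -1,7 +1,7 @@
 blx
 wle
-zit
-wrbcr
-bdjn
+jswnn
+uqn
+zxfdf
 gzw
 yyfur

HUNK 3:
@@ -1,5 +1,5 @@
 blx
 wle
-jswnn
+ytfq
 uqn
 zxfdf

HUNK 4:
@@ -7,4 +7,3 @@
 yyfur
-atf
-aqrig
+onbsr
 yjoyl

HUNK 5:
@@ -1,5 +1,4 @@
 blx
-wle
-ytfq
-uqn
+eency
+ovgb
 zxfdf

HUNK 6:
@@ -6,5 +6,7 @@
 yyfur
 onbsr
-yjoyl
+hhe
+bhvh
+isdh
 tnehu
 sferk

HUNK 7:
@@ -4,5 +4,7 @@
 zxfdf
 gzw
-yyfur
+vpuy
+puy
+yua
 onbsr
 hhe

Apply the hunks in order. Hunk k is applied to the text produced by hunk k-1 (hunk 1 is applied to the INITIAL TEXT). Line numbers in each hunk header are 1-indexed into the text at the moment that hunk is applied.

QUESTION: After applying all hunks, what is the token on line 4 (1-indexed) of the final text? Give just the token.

Hunk 1: at line 8 remove [kcbhp,rfc] add [aqrig,yjoyl] -> 13 lines: blx wle zit wrbcr bdjn gzw yyfur atf aqrig yjoyl tnehu sferk seiok
Hunk 2: at line 1 remove [zit,wrbcr,bdjn] add [jswnn,uqn,zxfdf] -> 13 lines: blx wle jswnn uqn zxfdf gzw yyfur atf aqrig yjoyl tnehu sferk seiok
Hunk 3: at line 1 remove [jswnn] add [ytfq] -> 13 lines: blx wle ytfq uqn zxfdf gzw yyfur atf aqrig yjoyl tnehu sferk seiok
Hunk 4: at line 7 remove [atf,aqrig] add [onbsr] -> 12 lines: blx wle ytfq uqn zxfdf gzw yyfur onbsr yjoyl tnehu sferk seiok
Hunk 5: at line 1 remove [wle,ytfq,uqn] add [eency,ovgb] -> 11 lines: blx eency ovgb zxfdf gzw yyfur onbsr yjoyl tnehu sferk seiok
Hunk 6: at line 6 remove [yjoyl] add [hhe,bhvh,isdh] -> 13 lines: blx eency ovgb zxfdf gzw yyfur onbsr hhe bhvh isdh tnehu sferk seiok
Hunk 7: at line 4 remove [yyfur] add [vpuy,puy,yua] -> 15 lines: blx eency ovgb zxfdf gzw vpuy puy yua onbsr hhe bhvh isdh tnehu sferk seiok
Final line 4: zxfdf

Answer: zxfdf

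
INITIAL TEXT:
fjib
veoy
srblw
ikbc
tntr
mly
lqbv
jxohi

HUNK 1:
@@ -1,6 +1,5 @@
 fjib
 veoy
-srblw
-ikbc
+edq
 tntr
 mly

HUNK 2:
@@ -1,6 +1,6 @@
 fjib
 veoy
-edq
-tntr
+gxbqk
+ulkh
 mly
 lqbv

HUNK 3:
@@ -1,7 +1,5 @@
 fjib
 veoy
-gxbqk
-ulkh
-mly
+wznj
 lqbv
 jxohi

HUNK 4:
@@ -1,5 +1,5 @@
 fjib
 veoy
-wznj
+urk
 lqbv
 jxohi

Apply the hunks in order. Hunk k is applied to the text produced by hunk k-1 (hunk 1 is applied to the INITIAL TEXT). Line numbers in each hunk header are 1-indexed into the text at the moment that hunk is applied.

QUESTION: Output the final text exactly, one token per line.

Answer: fjib
veoy
urk
lqbv
jxohi

Derivation:
Hunk 1: at line 1 remove [srblw,ikbc] add [edq] -> 7 lines: fjib veoy edq tntr mly lqbv jxohi
Hunk 2: at line 1 remove [edq,tntr] add [gxbqk,ulkh] -> 7 lines: fjib veoy gxbqk ulkh mly lqbv jxohi
Hunk 3: at line 1 remove [gxbqk,ulkh,mly] add [wznj] -> 5 lines: fjib veoy wznj lqbv jxohi
Hunk 4: at line 1 remove [wznj] add [urk] -> 5 lines: fjib veoy urk lqbv jxohi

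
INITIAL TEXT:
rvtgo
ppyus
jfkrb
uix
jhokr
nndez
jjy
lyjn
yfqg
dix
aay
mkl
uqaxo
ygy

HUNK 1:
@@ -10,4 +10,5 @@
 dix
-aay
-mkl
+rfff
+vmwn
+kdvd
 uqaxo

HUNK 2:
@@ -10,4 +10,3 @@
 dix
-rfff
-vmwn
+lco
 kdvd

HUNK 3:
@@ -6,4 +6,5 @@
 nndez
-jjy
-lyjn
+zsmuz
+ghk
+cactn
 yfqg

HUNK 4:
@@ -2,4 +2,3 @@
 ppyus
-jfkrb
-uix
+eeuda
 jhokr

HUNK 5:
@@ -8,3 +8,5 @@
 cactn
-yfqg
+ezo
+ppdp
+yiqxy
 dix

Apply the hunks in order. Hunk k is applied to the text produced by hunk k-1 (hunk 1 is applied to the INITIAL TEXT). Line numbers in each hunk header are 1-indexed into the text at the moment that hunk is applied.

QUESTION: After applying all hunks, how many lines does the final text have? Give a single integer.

Hunk 1: at line 10 remove [aay,mkl] add [rfff,vmwn,kdvd] -> 15 lines: rvtgo ppyus jfkrb uix jhokr nndez jjy lyjn yfqg dix rfff vmwn kdvd uqaxo ygy
Hunk 2: at line 10 remove [rfff,vmwn] add [lco] -> 14 lines: rvtgo ppyus jfkrb uix jhokr nndez jjy lyjn yfqg dix lco kdvd uqaxo ygy
Hunk 3: at line 6 remove [jjy,lyjn] add [zsmuz,ghk,cactn] -> 15 lines: rvtgo ppyus jfkrb uix jhokr nndez zsmuz ghk cactn yfqg dix lco kdvd uqaxo ygy
Hunk 4: at line 2 remove [jfkrb,uix] add [eeuda] -> 14 lines: rvtgo ppyus eeuda jhokr nndez zsmuz ghk cactn yfqg dix lco kdvd uqaxo ygy
Hunk 5: at line 8 remove [yfqg] add [ezo,ppdp,yiqxy] -> 16 lines: rvtgo ppyus eeuda jhokr nndez zsmuz ghk cactn ezo ppdp yiqxy dix lco kdvd uqaxo ygy
Final line count: 16

Answer: 16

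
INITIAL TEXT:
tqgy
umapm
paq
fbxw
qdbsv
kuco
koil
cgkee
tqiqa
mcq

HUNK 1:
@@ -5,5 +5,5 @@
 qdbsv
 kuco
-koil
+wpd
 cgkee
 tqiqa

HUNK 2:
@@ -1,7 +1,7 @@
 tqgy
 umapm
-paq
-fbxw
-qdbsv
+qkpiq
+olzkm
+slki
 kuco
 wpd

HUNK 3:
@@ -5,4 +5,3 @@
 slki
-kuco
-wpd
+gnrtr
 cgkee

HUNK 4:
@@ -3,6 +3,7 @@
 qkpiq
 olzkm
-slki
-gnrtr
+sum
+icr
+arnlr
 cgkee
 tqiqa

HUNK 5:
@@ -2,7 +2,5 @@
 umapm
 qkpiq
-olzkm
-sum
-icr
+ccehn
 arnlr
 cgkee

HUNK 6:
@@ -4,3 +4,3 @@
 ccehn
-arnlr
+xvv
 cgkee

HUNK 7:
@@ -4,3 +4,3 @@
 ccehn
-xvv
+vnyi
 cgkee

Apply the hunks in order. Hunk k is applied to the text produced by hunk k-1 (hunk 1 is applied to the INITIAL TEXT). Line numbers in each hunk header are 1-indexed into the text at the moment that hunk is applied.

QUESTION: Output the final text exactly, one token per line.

Hunk 1: at line 5 remove [koil] add [wpd] -> 10 lines: tqgy umapm paq fbxw qdbsv kuco wpd cgkee tqiqa mcq
Hunk 2: at line 1 remove [paq,fbxw,qdbsv] add [qkpiq,olzkm,slki] -> 10 lines: tqgy umapm qkpiq olzkm slki kuco wpd cgkee tqiqa mcq
Hunk 3: at line 5 remove [kuco,wpd] add [gnrtr] -> 9 lines: tqgy umapm qkpiq olzkm slki gnrtr cgkee tqiqa mcq
Hunk 4: at line 3 remove [slki,gnrtr] add [sum,icr,arnlr] -> 10 lines: tqgy umapm qkpiq olzkm sum icr arnlr cgkee tqiqa mcq
Hunk 5: at line 2 remove [olzkm,sum,icr] add [ccehn] -> 8 lines: tqgy umapm qkpiq ccehn arnlr cgkee tqiqa mcq
Hunk 6: at line 4 remove [arnlr] add [xvv] -> 8 lines: tqgy umapm qkpiq ccehn xvv cgkee tqiqa mcq
Hunk 7: at line 4 remove [xvv] add [vnyi] -> 8 lines: tqgy umapm qkpiq ccehn vnyi cgkee tqiqa mcq

Answer: tqgy
umapm
qkpiq
ccehn
vnyi
cgkee
tqiqa
mcq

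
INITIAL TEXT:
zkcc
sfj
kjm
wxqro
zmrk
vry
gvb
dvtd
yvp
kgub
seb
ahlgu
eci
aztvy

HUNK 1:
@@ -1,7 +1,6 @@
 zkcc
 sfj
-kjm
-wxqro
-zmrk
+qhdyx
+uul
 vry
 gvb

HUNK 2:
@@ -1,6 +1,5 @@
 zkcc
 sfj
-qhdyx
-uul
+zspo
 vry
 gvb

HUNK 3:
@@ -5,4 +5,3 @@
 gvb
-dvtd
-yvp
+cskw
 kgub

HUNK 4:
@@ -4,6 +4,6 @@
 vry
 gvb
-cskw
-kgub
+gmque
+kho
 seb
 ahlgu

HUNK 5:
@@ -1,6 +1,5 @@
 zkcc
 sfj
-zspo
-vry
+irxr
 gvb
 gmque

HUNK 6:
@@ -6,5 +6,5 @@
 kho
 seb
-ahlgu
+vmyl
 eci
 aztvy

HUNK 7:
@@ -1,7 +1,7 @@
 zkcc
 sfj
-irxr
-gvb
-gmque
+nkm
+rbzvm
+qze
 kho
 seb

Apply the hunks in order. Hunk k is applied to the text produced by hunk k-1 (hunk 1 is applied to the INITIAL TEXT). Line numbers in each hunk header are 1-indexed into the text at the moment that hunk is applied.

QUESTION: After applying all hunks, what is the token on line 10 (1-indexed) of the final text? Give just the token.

Answer: aztvy

Derivation:
Hunk 1: at line 1 remove [kjm,wxqro,zmrk] add [qhdyx,uul] -> 13 lines: zkcc sfj qhdyx uul vry gvb dvtd yvp kgub seb ahlgu eci aztvy
Hunk 2: at line 1 remove [qhdyx,uul] add [zspo] -> 12 lines: zkcc sfj zspo vry gvb dvtd yvp kgub seb ahlgu eci aztvy
Hunk 3: at line 5 remove [dvtd,yvp] add [cskw] -> 11 lines: zkcc sfj zspo vry gvb cskw kgub seb ahlgu eci aztvy
Hunk 4: at line 4 remove [cskw,kgub] add [gmque,kho] -> 11 lines: zkcc sfj zspo vry gvb gmque kho seb ahlgu eci aztvy
Hunk 5: at line 1 remove [zspo,vry] add [irxr] -> 10 lines: zkcc sfj irxr gvb gmque kho seb ahlgu eci aztvy
Hunk 6: at line 6 remove [ahlgu] add [vmyl] -> 10 lines: zkcc sfj irxr gvb gmque kho seb vmyl eci aztvy
Hunk 7: at line 1 remove [irxr,gvb,gmque] add [nkm,rbzvm,qze] -> 10 lines: zkcc sfj nkm rbzvm qze kho seb vmyl eci aztvy
Final line 10: aztvy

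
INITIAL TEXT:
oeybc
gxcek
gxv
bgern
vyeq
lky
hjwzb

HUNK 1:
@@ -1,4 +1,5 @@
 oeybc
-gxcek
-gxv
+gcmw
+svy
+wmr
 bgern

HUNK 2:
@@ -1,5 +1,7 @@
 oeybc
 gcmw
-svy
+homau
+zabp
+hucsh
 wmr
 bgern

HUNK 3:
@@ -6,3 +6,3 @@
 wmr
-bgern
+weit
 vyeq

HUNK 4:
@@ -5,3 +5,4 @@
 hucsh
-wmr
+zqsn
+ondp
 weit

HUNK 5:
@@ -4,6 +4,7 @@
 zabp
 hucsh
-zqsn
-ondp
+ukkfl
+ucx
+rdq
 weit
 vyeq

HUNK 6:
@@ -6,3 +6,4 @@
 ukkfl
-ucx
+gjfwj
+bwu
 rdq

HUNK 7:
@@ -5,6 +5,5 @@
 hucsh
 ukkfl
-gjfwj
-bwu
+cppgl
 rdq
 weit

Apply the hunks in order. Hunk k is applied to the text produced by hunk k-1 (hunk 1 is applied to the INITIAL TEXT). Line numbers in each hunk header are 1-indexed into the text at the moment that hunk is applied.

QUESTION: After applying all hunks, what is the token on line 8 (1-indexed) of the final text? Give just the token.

Hunk 1: at line 1 remove [gxcek,gxv] add [gcmw,svy,wmr] -> 8 lines: oeybc gcmw svy wmr bgern vyeq lky hjwzb
Hunk 2: at line 1 remove [svy] add [homau,zabp,hucsh] -> 10 lines: oeybc gcmw homau zabp hucsh wmr bgern vyeq lky hjwzb
Hunk 3: at line 6 remove [bgern] add [weit] -> 10 lines: oeybc gcmw homau zabp hucsh wmr weit vyeq lky hjwzb
Hunk 4: at line 5 remove [wmr] add [zqsn,ondp] -> 11 lines: oeybc gcmw homau zabp hucsh zqsn ondp weit vyeq lky hjwzb
Hunk 5: at line 4 remove [zqsn,ondp] add [ukkfl,ucx,rdq] -> 12 lines: oeybc gcmw homau zabp hucsh ukkfl ucx rdq weit vyeq lky hjwzb
Hunk 6: at line 6 remove [ucx] add [gjfwj,bwu] -> 13 lines: oeybc gcmw homau zabp hucsh ukkfl gjfwj bwu rdq weit vyeq lky hjwzb
Hunk 7: at line 5 remove [gjfwj,bwu] add [cppgl] -> 12 lines: oeybc gcmw homau zabp hucsh ukkfl cppgl rdq weit vyeq lky hjwzb
Final line 8: rdq

Answer: rdq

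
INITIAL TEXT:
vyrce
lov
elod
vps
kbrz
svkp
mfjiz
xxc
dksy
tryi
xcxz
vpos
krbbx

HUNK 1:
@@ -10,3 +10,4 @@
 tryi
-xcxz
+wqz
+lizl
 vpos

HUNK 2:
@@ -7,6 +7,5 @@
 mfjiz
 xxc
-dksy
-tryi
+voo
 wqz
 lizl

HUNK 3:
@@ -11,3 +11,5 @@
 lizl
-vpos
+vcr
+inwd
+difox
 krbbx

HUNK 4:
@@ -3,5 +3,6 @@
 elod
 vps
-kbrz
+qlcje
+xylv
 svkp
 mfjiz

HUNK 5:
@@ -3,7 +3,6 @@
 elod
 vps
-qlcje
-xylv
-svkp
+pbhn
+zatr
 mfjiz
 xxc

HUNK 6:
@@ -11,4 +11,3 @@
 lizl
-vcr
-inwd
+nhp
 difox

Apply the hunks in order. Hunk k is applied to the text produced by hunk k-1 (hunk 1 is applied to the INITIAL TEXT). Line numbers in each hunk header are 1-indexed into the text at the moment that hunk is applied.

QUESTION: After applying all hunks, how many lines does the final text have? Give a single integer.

Answer: 14

Derivation:
Hunk 1: at line 10 remove [xcxz] add [wqz,lizl] -> 14 lines: vyrce lov elod vps kbrz svkp mfjiz xxc dksy tryi wqz lizl vpos krbbx
Hunk 2: at line 7 remove [dksy,tryi] add [voo] -> 13 lines: vyrce lov elod vps kbrz svkp mfjiz xxc voo wqz lizl vpos krbbx
Hunk 3: at line 11 remove [vpos] add [vcr,inwd,difox] -> 15 lines: vyrce lov elod vps kbrz svkp mfjiz xxc voo wqz lizl vcr inwd difox krbbx
Hunk 4: at line 3 remove [kbrz] add [qlcje,xylv] -> 16 lines: vyrce lov elod vps qlcje xylv svkp mfjiz xxc voo wqz lizl vcr inwd difox krbbx
Hunk 5: at line 3 remove [qlcje,xylv,svkp] add [pbhn,zatr] -> 15 lines: vyrce lov elod vps pbhn zatr mfjiz xxc voo wqz lizl vcr inwd difox krbbx
Hunk 6: at line 11 remove [vcr,inwd] add [nhp] -> 14 lines: vyrce lov elod vps pbhn zatr mfjiz xxc voo wqz lizl nhp difox krbbx
Final line count: 14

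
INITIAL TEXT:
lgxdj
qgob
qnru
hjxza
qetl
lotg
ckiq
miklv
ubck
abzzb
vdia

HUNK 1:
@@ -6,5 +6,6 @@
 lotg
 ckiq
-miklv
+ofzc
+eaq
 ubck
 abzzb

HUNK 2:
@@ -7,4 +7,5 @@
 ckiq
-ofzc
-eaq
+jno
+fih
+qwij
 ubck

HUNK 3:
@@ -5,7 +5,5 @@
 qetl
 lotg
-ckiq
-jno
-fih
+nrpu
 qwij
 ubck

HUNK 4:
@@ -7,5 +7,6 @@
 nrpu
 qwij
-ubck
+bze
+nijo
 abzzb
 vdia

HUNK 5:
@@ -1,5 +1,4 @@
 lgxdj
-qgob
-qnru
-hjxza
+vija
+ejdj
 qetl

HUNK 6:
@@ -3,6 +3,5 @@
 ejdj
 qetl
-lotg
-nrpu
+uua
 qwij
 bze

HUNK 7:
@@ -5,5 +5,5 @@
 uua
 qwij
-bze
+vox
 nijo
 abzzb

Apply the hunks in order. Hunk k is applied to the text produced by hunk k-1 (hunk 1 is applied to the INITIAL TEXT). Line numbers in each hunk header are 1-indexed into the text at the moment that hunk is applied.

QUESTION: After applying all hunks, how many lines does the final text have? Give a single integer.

Hunk 1: at line 6 remove [miklv] add [ofzc,eaq] -> 12 lines: lgxdj qgob qnru hjxza qetl lotg ckiq ofzc eaq ubck abzzb vdia
Hunk 2: at line 7 remove [ofzc,eaq] add [jno,fih,qwij] -> 13 lines: lgxdj qgob qnru hjxza qetl lotg ckiq jno fih qwij ubck abzzb vdia
Hunk 3: at line 5 remove [ckiq,jno,fih] add [nrpu] -> 11 lines: lgxdj qgob qnru hjxza qetl lotg nrpu qwij ubck abzzb vdia
Hunk 4: at line 7 remove [ubck] add [bze,nijo] -> 12 lines: lgxdj qgob qnru hjxza qetl lotg nrpu qwij bze nijo abzzb vdia
Hunk 5: at line 1 remove [qgob,qnru,hjxza] add [vija,ejdj] -> 11 lines: lgxdj vija ejdj qetl lotg nrpu qwij bze nijo abzzb vdia
Hunk 6: at line 3 remove [lotg,nrpu] add [uua] -> 10 lines: lgxdj vija ejdj qetl uua qwij bze nijo abzzb vdia
Hunk 7: at line 5 remove [bze] add [vox] -> 10 lines: lgxdj vija ejdj qetl uua qwij vox nijo abzzb vdia
Final line count: 10

Answer: 10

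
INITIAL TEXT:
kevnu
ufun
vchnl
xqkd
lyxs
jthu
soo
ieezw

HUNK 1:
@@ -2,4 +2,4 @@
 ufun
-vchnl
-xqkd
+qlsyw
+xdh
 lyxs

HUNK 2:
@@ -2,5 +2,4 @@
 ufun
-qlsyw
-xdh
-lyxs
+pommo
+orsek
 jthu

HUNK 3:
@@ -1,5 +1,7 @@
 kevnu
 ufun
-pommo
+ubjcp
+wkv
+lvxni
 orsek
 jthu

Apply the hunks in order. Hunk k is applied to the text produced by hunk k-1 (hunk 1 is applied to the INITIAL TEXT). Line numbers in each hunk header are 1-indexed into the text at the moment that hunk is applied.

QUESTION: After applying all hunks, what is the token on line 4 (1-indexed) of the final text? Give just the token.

Answer: wkv

Derivation:
Hunk 1: at line 2 remove [vchnl,xqkd] add [qlsyw,xdh] -> 8 lines: kevnu ufun qlsyw xdh lyxs jthu soo ieezw
Hunk 2: at line 2 remove [qlsyw,xdh,lyxs] add [pommo,orsek] -> 7 lines: kevnu ufun pommo orsek jthu soo ieezw
Hunk 3: at line 1 remove [pommo] add [ubjcp,wkv,lvxni] -> 9 lines: kevnu ufun ubjcp wkv lvxni orsek jthu soo ieezw
Final line 4: wkv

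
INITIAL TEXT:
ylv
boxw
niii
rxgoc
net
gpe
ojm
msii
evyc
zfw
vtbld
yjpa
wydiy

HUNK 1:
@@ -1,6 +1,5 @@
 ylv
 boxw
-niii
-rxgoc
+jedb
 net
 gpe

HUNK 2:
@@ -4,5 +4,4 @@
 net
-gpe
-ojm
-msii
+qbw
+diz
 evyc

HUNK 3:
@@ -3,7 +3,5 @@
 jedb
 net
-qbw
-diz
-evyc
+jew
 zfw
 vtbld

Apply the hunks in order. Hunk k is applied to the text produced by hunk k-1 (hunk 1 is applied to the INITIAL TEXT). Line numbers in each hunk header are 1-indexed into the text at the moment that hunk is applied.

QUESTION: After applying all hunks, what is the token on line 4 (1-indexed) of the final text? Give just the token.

Hunk 1: at line 1 remove [niii,rxgoc] add [jedb] -> 12 lines: ylv boxw jedb net gpe ojm msii evyc zfw vtbld yjpa wydiy
Hunk 2: at line 4 remove [gpe,ojm,msii] add [qbw,diz] -> 11 lines: ylv boxw jedb net qbw diz evyc zfw vtbld yjpa wydiy
Hunk 3: at line 3 remove [qbw,diz,evyc] add [jew] -> 9 lines: ylv boxw jedb net jew zfw vtbld yjpa wydiy
Final line 4: net

Answer: net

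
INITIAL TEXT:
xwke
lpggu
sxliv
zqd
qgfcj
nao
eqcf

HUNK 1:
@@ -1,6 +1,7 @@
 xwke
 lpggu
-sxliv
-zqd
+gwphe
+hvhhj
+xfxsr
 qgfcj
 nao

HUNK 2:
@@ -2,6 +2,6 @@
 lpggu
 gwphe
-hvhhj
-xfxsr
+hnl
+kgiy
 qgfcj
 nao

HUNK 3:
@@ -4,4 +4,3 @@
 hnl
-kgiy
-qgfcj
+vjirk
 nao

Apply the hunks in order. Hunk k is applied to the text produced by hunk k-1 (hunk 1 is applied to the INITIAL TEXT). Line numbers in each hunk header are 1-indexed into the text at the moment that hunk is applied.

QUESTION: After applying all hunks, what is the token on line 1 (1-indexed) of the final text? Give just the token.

Answer: xwke

Derivation:
Hunk 1: at line 1 remove [sxliv,zqd] add [gwphe,hvhhj,xfxsr] -> 8 lines: xwke lpggu gwphe hvhhj xfxsr qgfcj nao eqcf
Hunk 2: at line 2 remove [hvhhj,xfxsr] add [hnl,kgiy] -> 8 lines: xwke lpggu gwphe hnl kgiy qgfcj nao eqcf
Hunk 3: at line 4 remove [kgiy,qgfcj] add [vjirk] -> 7 lines: xwke lpggu gwphe hnl vjirk nao eqcf
Final line 1: xwke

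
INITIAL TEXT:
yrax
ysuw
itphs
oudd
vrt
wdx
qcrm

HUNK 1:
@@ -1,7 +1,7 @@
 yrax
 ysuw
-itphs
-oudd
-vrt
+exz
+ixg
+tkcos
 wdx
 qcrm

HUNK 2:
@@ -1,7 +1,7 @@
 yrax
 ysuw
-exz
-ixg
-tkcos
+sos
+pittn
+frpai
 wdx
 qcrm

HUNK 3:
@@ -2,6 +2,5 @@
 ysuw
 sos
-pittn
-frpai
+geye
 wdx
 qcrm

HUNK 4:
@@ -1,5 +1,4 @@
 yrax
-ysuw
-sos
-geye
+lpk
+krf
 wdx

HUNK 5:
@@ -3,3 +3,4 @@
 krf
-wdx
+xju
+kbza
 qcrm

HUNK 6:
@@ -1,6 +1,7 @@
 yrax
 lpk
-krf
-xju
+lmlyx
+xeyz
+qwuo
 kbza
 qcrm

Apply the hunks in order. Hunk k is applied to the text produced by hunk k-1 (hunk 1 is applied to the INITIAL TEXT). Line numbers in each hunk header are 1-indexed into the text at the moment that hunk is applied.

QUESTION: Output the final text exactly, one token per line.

Answer: yrax
lpk
lmlyx
xeyz
qwuo
kbza
qcrm

Derivation:
Hunk 1: at line 1 remove [itphs,oudd,vrt] add [exz,ixg,tkcos] -> 7 lines: yrax ysuw exz ixg tkcos wdx qcrm
Hunk 2: at line 1 remove [exz,ixg,tkcos] add [sos,pittn,frpai] -> 7 lines: yrax ysuw sos pittn frpai wdx qcrm
Hunk 3: at line 2 remove [pittn,frpai] add [geye] -> 6 lines: yrax ysuw sos geye wdx qcrm
Hunk 4: at line 1 remove [ysuw,sos,geye] add [lpk,krf] -> 5 lines: yrax lpk krf wdx qcrm
Hunk 5: at line 3 remove [wdx] add [xju,kbza] -> 6 lines: yrax lpk krf xju kbza qcrm
Hunk 6: at line 1 remove [krf,xju] add [lmlyx,xeyz,qwuo] -> 7 lines: yrax lpk lmlyx xeyz qwuo kbza qcrm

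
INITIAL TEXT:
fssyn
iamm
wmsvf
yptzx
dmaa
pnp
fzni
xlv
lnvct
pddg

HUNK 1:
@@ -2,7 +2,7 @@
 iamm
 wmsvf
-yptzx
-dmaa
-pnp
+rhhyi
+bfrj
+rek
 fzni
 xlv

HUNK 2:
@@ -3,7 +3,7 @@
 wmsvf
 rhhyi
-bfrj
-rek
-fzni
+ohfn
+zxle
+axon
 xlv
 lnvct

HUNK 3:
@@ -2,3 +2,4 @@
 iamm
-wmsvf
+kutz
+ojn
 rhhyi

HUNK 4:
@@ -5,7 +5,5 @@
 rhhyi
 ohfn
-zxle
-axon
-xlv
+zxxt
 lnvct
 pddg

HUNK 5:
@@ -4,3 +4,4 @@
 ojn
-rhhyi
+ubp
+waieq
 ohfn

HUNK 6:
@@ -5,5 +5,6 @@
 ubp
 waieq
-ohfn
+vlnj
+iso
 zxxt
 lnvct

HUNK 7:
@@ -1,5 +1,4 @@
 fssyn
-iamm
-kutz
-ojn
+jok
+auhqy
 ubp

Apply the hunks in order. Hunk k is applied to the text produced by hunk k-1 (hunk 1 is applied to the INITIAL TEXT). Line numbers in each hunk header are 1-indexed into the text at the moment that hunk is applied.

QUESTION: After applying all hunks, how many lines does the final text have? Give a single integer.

Answer: 10

Derivation:
Hunk 1: at line 2 remove [yptzx,dmaa,pnp] add [rhhyi,bfrj,rek] -> 10 lines: fssyn iamm wmsvf rhhyi bfrj rek fzni xlv lnvct pddg
Hunk 2: at line 3 remove [bfrj,rek,fzni] add [ohfn,zxle,axon] -> 10 lines: fssyn iamm wmsvf rhhyi ohfn zxle axon xlv lnvct pddg
Hunk 3: at line 2 remove [wmsvf] add [kutz,ojn] -> 11 lines: fssyn iamm kutz ojn rhhyi ohfn zxle axon xlv lnvct pddg
Hunk 4: at line 5 remove [zxle,axon,xlv] add [zxxt] -> 9 lines: fssyn iamm kutz ojn rhhyi ohfn zxxt lnvct pddg
Hunk 5: at line 4 remove [rhhyi] add [ubp,waieq] -> 10 lines: fssyn iamm kutz ojn ubp waieq ohfn zxxt lnvct pddg
Hunk 6: at line 5 remove [ohfn] add [vlnj,iso] -> 11 lines: fssyn iamm kutz ojn ubp waieq vlnj iso zxxt lnvct pddg
Hunk 7: at line 1 remove [iamm,kutz,ojn] add [jok,auhqy] -> 10 lines: fssyn jok auhqy ubp waieq vlnj iso zxxt lnvct pddg
Final line count: 10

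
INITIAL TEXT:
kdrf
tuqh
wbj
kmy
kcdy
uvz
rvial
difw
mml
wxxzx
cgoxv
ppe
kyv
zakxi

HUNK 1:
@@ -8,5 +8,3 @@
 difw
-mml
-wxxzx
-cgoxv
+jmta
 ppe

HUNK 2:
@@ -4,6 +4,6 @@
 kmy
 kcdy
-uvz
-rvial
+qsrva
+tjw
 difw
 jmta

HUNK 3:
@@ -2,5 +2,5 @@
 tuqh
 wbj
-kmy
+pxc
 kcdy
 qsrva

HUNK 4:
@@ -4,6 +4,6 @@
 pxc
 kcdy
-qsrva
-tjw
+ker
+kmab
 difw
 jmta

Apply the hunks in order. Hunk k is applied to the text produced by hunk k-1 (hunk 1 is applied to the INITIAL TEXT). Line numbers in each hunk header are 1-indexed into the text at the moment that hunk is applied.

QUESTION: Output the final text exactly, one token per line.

Hunk 1: at line 8 remove [mml,wxxzx,cgoxv] add [jmta] -> 12 lines: kdrf tuqh wbj kmy kcdy uvz rvial difw jmta ppe kyv zakxi
Hunk 2: at line 4 remove [uvz,rvial] add [qsrva,tjw] -> 12 lines: kdrf tuqh wbj kmy kcdy qsrva tjw difw jmta ppe kyv zakxi
Hunk 3: at line 2 remove [kmy] add [pxc] -> 12 lines: kdrf tuqh wbj pxc kcdy qsrva tjw difw jmta ppe kyv zakxi
Hunk 4: at line 4 remove [qsrva,tjw] add [ker,kmab] -> 12 lines: kdrf tuqh wbj pxc kcdy ker kmab difw jmta ppe kyv zakxi

Answer: kdrf
tuqh
wbj
pxc
kcdy
ker
kmab
difw
jmta
ppe
kyv
zakxi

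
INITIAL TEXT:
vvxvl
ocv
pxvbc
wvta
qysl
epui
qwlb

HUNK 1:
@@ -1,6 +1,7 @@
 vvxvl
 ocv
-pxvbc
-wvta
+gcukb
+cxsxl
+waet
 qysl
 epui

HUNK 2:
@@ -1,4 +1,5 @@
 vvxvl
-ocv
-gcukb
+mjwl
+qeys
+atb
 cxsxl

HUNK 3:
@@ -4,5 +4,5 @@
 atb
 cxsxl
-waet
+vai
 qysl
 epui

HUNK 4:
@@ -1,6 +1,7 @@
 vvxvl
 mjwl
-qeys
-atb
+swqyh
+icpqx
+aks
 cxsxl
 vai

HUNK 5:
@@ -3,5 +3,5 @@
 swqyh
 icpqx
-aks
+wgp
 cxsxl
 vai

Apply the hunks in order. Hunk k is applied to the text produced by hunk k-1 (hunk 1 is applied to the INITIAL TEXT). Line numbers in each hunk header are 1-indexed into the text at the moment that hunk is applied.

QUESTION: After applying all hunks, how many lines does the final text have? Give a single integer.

Hunk 1: at line 1 remove [pxvbc,wvta] add [gcukb,cxsxl,waet] -> 8 lines: vvxvl ocv gcukb cxsxl waet qysl epui qwlb
Hunk 2: at line 1 remove [ocv,gcukb] add [mjwl,qeys,atb] -> 9 lines: vvxvl mjwl qeys atb cxsxl waet qysl epui qwlb
Hunk 3: at line 4 remove [waet] add [vai] -> 9 lines: vvxvl mjwl qeys atb cxsxl vai qysl epui qwlb
Hunk 4: at line 1 remove [qeys,atb] add [swqyh,icpqx,aks] -> 10 lines: vvxvl mjwl swqyh icpqx aks cxsxl vai qysl epui qwlb
Hunk 5: at line 3 remove [aks] add [wgp] -> 10 lines: vvxvl mjwl swqyh icpqx wgp cxsxl vai qysl epui qwlb
Final line count: 10

Answer: 10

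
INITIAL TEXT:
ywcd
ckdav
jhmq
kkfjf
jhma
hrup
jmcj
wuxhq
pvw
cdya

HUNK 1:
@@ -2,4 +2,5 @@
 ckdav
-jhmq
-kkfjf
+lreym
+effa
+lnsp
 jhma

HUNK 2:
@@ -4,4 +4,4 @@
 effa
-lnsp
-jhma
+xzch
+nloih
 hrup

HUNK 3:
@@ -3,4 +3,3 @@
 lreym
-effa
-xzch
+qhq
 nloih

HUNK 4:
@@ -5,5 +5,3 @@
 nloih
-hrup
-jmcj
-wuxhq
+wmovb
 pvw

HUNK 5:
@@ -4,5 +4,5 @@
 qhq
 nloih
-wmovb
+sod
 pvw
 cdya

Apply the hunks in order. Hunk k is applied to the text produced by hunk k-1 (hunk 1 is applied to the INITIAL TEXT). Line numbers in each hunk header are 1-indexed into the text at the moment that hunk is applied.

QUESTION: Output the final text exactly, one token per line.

Hunk 1: at line 2 remove [jhmq,kkfjf] add [lreym,effa,lnsp] -> 11 lines: ywcd ckdav lreym effa lnsp jhma hrup jmcj wuxhq pvw cdya
Hunk 2: at line 4 remove [lnsp,jhma] add [xzch,nloih] -> 11 lines: ywcd ckdav lreym effa xzch nloih hrup jmcj wuxhq pvw cdya
Hunk 3: at line 3 remove [effa,xzch] add [qhq] -> 10 lines: ywcd ckdav lreym qhq nloih hrup jmcj wuxhq pvw cdya
Hunk 4: at line 5 remove [hrup,jmcj,wuxhq] add [wmovb] -> 8 lines: ywcd ckdav lreym qhq nloih wmovb pvw cdya
Hunk 5: at line 4 remove [wmovb] add [sod] -> 8 lines: ywcd ckdav lreym qhq nloih sod pvw cdya

Answer: ywcd
ckdav
lreym
qhq
nloih
sod
pvw
cdya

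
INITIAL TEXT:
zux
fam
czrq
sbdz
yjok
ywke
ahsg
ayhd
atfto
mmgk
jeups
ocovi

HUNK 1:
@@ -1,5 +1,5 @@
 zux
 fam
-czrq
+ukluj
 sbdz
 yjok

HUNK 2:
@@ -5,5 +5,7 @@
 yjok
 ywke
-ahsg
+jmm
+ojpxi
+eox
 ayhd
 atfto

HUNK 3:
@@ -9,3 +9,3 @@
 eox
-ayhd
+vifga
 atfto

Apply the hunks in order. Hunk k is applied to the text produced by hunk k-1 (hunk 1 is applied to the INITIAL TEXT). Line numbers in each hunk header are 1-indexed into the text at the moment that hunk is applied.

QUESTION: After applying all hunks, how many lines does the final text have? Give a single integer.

Answer: 14

Derivation:
Hunk 1: at line 1 remove [czrq] add [ukluj] -> 12 lines: zux fam ukluj sbdz yjok ywke ahsg ayhd atfto mmgk jeups ocovi
Hunk 2: at line 5 remove [ahsg] add [jmm,ojpxi,eox] -> 14 lines: zux fam ukluj sbdz yjok ywke jmm ojpxi eox ayhd atfto mmgk jeups ocovi
Hunk 3: at line 9 remove [ayhd] add [vifga] -> 14 lines: zux fam ukluj sbdz yjok ywke jmm ojpxi eox vifga atfto mmgk jeups ocovi
Final line count: 14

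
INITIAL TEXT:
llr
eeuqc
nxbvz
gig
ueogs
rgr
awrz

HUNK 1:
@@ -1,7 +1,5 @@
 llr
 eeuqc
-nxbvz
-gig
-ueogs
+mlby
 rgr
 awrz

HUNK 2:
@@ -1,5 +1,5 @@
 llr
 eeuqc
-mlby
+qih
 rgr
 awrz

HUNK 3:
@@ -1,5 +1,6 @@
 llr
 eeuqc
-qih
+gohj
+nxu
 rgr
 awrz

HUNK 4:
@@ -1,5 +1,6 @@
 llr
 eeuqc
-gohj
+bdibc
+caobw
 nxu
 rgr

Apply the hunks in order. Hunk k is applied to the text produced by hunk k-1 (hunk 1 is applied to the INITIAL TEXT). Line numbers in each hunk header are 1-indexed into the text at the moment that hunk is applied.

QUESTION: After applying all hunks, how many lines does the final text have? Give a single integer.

Answer: 7

Derivation:
Hunk 1: at line 1 remove [nxbvz,gig,ueogs] add [mlby] -> 5 lines: llr eeuqc mlby rgr awrz
Hunk 2: at line 1 remove [mlby] add [qih] -> 5 lines: llr eeuqc qih rgr awrz
Hunk 3: at line 1 remove [qih] add [gohj,nxu] -> 6 lines: llr eeuqc gohj nxu rgr awrz
Hunk 4: at line 1 remove [gohj] add [bdibc,caobw] -> 7 lines: llr eeuqc bdibc caobw nxu rgr awrz
Final line count: 7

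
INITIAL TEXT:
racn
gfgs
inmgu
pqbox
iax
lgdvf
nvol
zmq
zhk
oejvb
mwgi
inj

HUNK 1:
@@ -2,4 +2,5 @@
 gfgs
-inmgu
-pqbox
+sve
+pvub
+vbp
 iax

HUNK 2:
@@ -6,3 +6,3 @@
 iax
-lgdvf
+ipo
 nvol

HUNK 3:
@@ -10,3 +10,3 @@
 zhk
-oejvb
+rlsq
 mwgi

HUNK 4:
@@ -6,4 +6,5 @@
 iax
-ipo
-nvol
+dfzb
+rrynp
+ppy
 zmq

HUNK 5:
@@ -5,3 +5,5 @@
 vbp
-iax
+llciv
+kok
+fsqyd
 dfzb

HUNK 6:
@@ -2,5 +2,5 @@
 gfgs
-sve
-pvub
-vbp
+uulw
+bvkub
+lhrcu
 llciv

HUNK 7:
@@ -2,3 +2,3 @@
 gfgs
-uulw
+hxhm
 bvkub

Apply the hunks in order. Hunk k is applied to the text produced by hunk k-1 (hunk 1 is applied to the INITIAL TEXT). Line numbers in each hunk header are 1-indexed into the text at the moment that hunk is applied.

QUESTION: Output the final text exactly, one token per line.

Hunk 1: at line 2 remove [inmgu,pqbox] add [sve,pvub,vbp] -> 13 lines: racn gfgs sve pvub vbp iax lgdvf nvol zmq zhk oejvb mwgi inj
Hunk 2: at line 6 remove [lgdvf] add [ipo] -> 13 lines: racn gfgs sve pvub vbp iax ipo nvol zmq zhk oejvb mwgi inj
Hunk 3: at line 10 remove [oejvb] add [rlsq] -> 13 lines: racn gfgs sve pvub vbp iax ipo nvol zmq zhk rlsq mwgi inj
Hunk 4: at line 6 remove [ipo,nvol] add [dfzb,rrynp,ppy] -> 14 lines: racn gfgs sve pvub vbp iax dfzb rrynp ppy zmq zhk rlsq mwgi inj
Hunk 5: at line 5 remove [iax] add [llciv,kok,fsqyd] -> 16 lines: racn gfgs sve pvub vbp llciv kok fsqyd dfzb rrynp ppy zmq zhk rlsq mwgi inj
Hunk 6: at line 2 remove [sve,pvub,vbp] add [uulw,bvkub,lhrcu] -> 16 lines: racn gfgs uulw bvkub lhrcu llciv kok fsqyd dfzb rrynp ppy zmq zhk rlsq mwgi inj
Hunk 7: at line 2 remove [uulw] add [hxhm] -> 16 lines: racn gfgs hxhm bvkub lhrcu llciv kok fsqyd dfzb rrynp ppy zmq zhk rlsq mwgi inj

Answer: racn
gfgs
hxhm
bvkub
lhrcu
llciv
kok
fsqyd
dfzb
rrynp
ppy
zmq
zhk
rlsq
mwgi
inj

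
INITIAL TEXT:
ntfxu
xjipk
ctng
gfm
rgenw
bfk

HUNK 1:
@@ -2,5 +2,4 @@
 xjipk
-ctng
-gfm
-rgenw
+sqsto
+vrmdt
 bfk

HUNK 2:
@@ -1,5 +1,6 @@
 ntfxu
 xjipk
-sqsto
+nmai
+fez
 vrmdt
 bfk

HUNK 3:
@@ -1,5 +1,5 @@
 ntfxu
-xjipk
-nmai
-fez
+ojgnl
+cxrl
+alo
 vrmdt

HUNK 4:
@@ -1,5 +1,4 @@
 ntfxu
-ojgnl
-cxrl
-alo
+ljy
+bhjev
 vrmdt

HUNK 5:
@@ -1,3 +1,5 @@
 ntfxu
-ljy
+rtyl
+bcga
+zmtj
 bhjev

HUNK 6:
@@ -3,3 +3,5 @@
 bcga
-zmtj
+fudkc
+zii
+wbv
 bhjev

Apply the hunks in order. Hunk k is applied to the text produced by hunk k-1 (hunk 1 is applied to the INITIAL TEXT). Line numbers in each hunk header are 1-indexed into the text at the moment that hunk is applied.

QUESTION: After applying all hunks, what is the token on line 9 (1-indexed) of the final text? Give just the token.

Answer: bfk

Derivation:
Hunk 1: at line 2 remove [ctng,gfm,rgenw] add [sqsto,vrmdt] -> 5 lines: ntfxu xjipk sqsto vrmdt bfk
Hunk 2: at line 1 remove [sqsto] add [nmai,fez] -> 6 lines: ntfxu xjipk nmai fez vrmdt bfk
Hunk 3: at line 1 remove [xjipk,nmai,fez] add [ojgnl,cxrl,alo] -> 6 lines: ntfxu ojgnl cxrl alo vrmdt bfk
Hunk 4: at line 1 remove [ojgnl,cxrl,alo] add [ljy,bhjev] -> 5 lines: ntfxu ljy bhjev vrmdt bfk
Hunk 5: at line 1 remove [ljy] add [rtyl,bcga,zmtj] -> 7 lines: ntfxu rtyl bcga zmtj bhjev vrmdt bfk
Hunk 6: at line 3 remove [zmtj] add [fudkc,zii,wbv] -> 9 lines: ntfxu rtyl bcga fudkc zii wbv bhjev vrmdt bfk
Final line 9: bfk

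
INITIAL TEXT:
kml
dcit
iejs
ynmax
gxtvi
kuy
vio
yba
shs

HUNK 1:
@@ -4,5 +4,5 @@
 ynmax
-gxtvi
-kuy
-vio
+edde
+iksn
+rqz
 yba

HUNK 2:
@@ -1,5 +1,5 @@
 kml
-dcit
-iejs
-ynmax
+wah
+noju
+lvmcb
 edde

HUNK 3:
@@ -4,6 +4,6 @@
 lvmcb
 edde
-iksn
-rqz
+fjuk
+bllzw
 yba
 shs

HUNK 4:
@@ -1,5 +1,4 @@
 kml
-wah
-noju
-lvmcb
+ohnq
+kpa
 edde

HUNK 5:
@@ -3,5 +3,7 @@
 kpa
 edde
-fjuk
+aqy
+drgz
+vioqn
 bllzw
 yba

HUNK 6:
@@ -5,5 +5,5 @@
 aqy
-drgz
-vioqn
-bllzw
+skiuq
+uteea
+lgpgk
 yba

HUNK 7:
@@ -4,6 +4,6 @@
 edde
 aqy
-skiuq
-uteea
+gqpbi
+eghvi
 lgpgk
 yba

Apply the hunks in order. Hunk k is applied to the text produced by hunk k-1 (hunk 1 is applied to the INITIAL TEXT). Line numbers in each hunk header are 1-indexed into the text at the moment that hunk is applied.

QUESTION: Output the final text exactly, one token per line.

Hunk 1: at line 4 remove [gxtvi,kuy,vio] add [edde,iksn,rqz] -> 9 lines: kml dcit iejs ynmax edde iksn rqz yba shs
Hunk 2: at line 1 remove [dcit,iejs,ynmax] add [wah,noju,lvmcb] -> 9 lines: kml wah noju lvmcb edde iksn rqz yba shs
Hunk 3: at line 4 remove [iksn,rqz] add [fjuk,bllzw] -> 9 lines: kml wah noju lvmcb edde fjuk bllzw yba shs
Hunk 4: at line 1 remove [wah,noju,lvmcb] add [ohnq,kpa] -> 8 lines: kml ohnq kpa edde fjuk bllzw yba shs
Hunk 5: at line 3 remove [fjuk] add [aqy,drgz,vioqn] -> 10 lines: kml ohnq kpa edde aqy drgz vioqn bllzw yba shs
Hunk 6: at line 5 remove [drgz,vioqn,bllzw] add [skiuq,uteea,lgpgk] -> 10 lines: kml ohnq kpa edde aqy skiuq uteea lgpgk yba shs
Hunk 7: at line 4 remove [skiuq,uteea] add [gqpbi,eghvi] -> 10 lines: kml ohnq kpa edde aqy gqpbi eghvi lgpgk yba shs

Answer: kml
ohnq
kpa
edde
aqy
gqpbi
eghvi
lgpgk
yba
shs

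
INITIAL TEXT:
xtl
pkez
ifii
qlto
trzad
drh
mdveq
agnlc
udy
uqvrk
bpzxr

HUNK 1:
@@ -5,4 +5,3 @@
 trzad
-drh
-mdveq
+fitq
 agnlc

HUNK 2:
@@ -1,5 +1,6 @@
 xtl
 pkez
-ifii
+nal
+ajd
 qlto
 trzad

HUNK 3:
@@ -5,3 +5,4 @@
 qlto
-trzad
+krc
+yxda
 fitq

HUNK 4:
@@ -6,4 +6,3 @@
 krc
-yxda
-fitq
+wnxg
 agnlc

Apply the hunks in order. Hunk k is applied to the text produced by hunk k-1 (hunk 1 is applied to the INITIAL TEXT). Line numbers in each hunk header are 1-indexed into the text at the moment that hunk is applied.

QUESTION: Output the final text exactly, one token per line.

Hunk 1: at line 5 remove [drh,mdveq] add [fitq] -> 10 lines: xtl pkez ifii qlto trzad fitq agnlc udy uqvrk bpzxr
Hunk 2: at line 1 remove [ifii] add [nal,ajd] -> 11 lines: xtl pkez nal ajd qlto trzad fitq agnlc udy uqvrk bpzxr
Hunk 3: at line 5 remove [trzad] add [krc,yxda] -> 12 lines: xtl pkez nal ajd qlto krc yxda fitq agnlc udy uqvrk bpzxr
Hunk 4: at line 6 remove [yxda,fitq] add [wnxg] -> 11 lines: xtl pkez nal ajd qlto krc wnxg agnlc udy uqvrk bpzxr

Answer: xtl
pkez
nal
ajd
qlto
krc
wnxg
agnlc
udy
uqvrk
bpzxr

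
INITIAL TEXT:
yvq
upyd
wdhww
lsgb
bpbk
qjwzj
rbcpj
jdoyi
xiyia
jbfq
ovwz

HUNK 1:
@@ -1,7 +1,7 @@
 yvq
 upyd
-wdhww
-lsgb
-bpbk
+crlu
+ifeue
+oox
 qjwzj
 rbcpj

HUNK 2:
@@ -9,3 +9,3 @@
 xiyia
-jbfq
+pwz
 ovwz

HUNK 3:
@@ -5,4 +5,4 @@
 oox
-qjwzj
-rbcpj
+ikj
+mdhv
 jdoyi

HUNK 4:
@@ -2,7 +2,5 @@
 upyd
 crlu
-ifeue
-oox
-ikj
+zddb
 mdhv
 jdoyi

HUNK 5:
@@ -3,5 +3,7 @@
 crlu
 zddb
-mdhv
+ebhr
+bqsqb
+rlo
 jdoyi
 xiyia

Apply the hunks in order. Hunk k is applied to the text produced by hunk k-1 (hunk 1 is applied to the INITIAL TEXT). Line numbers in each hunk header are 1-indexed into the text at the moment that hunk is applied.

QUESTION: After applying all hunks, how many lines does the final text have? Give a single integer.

Answer: 11

Derivation:
Hunk 1: at line 1 remove [wdhww,lsgb,bpbk] add [crlu,ifeue,oox] -> 11 lines: yvq upyd crlu ifeue oox qjwzj rbcpj jdoyi xiyia jbfq ovwz
Hunk 2: at line 9 remove [jbfq] add [pwz] -> 11 lines: yvq upyd crlu ifeue oox qjwzj rbcpj jdoyi xiyia pwz ovwz
Hunk 3: at line 5 remove [qjwzj,rbcpj] add [ikj,mdhv] -> 11 lines: yvq upyd crlu ifeue oox ikj mdhv jdoyi xiyia pwz ovwz
Hunk 4: at line 2 remove [ifeue,oox,ikj] add [zddb] -> 9 lines: yvq upyd crlu zddb mdhv jdoyi xiyia pwz ovwz
Hunk 5: at line 3 remove [mdhv] add [ebhr,bqsqb,rlo] -> 11 lines: yvq upyd crlu zddb ebhr bqsqb rlo jdoyi xiyia pwz ovwz
Final line count: 11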